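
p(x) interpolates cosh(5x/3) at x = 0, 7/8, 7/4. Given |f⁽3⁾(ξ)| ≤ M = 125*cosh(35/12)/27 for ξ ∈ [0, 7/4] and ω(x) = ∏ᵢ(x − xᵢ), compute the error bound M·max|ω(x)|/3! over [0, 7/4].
42875*sqrt(3)*cosh(35/12)/373248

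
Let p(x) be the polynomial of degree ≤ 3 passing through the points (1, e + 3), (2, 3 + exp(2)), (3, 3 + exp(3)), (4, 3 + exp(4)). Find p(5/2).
-exp(4)/16 - e/16 + 3 + 9*exp(2)/16 + 9*exp(3)/16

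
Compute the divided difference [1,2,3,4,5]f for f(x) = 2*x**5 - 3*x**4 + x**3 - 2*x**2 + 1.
27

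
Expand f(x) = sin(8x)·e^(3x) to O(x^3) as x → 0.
8*x + 24*x**2 + O(x**3)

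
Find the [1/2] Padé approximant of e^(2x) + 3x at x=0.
(319*x/69 + 1)/(-8*x**2/69 - 26*x/69 + 1)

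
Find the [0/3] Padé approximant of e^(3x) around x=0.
1/(-9*x**3/2 + 9*x**2/2 - 3*x + 1)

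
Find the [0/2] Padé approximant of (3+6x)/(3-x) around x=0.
1/(14*x**2/3 - 7*x/3 + 1)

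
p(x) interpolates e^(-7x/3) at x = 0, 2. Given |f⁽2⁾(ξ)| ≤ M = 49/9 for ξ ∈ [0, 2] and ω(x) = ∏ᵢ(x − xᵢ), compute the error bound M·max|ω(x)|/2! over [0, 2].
49/18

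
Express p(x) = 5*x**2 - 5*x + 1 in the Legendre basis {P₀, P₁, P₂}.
(8/3)P₀ + (-5)P₁ + (10/3)P₂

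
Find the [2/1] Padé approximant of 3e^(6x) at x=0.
(18*x**2 + 12*x + 3)/(1 - 2*x)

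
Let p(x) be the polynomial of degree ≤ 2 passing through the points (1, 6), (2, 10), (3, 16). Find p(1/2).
19/4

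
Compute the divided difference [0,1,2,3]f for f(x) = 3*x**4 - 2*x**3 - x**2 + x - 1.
16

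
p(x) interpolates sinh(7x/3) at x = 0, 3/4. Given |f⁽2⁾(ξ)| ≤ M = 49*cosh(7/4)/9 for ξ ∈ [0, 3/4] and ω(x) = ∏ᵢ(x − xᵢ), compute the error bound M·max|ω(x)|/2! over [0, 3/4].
49*cosh(7/4)/128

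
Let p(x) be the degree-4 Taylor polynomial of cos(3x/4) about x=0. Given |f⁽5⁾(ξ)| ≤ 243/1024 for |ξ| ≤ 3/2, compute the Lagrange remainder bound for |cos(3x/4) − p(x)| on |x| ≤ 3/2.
19683/1310720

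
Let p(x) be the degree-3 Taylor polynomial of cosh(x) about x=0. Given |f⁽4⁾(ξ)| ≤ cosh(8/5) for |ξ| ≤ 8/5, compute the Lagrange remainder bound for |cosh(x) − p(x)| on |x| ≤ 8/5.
512*cosh(8/5)/1875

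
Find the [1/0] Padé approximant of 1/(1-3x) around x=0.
3*x + 1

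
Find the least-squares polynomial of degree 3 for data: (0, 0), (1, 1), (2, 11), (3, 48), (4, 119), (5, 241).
5/42 + (-227/252)x + (-37/42)x² + (77/36)x³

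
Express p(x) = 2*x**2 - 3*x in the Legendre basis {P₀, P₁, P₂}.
(2/3)P₀ + (-3)P₁ + (4/3)P₂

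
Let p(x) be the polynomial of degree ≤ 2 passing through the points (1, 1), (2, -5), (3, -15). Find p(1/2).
5/2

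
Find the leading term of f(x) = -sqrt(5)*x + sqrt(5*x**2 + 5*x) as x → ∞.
sqrt(5)/2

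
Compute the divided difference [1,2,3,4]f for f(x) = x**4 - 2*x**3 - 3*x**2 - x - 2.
8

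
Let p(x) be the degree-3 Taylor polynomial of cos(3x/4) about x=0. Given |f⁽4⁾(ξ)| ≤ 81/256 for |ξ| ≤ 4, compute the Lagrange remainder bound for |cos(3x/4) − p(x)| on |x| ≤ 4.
27/8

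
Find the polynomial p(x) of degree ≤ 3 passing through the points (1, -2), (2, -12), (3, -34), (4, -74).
-x**3 - 3*x + 2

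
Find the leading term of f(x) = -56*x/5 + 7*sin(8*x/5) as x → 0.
-1792*x**3/375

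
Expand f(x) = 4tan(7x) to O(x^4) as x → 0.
28*x + 1372*x**3/3 + O(x**4)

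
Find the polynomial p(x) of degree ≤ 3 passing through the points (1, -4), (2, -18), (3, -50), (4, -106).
-x**3 - 3*x**2 + 2*x - 2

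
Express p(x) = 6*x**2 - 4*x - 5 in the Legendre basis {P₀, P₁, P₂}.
(-3)P₀ + (-4)P₁ + (4)P₂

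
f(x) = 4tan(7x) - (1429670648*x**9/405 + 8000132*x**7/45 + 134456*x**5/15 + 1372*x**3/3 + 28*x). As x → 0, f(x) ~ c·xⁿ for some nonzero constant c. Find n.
11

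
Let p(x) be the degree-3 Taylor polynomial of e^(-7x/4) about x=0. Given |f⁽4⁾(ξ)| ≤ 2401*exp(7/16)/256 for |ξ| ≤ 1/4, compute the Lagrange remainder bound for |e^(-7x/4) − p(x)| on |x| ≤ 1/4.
2401*exp(7/16)/1572864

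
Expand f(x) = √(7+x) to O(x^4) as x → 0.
sqrt(7) + sqrt(7)*x/14 - sqrt(7)*x**2/392 + sqrt(7)*x**3/5488 + O(x**4)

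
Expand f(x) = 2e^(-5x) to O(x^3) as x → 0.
2 - 10*x + 25*x**2 + O(x**3)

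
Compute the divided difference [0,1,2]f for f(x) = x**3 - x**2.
2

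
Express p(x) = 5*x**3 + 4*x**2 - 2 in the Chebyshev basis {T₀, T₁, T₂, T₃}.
(15/4)T₁ + (2)T₂ + (5/4)T₃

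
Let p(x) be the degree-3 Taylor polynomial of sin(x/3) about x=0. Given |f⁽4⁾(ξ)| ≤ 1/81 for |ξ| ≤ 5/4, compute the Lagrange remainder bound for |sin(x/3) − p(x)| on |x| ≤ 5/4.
625/497664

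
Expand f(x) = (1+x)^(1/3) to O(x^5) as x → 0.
1 + x/3 - x**2/9 + 5*x**3/81 - 10*x**4/243 + O(x**5)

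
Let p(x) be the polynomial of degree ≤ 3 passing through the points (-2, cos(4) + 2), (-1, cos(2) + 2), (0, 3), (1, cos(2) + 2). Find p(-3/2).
cos(2) + 5*cos(4)/16 + 27/16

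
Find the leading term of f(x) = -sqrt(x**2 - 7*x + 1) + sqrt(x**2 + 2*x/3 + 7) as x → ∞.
23/6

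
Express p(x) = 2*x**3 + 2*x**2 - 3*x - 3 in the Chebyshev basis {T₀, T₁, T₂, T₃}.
(-2)T₀ + (-3/2)T₁ + T₂ + (1/2)T₃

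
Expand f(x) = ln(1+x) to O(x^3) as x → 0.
x - x**2/2 + O(x**3)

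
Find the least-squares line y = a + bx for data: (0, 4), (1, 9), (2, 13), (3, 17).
a = 43/10, b = 43/10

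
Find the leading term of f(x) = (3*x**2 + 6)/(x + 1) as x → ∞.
3*x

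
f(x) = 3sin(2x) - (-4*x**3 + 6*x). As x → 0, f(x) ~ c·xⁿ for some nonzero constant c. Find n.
5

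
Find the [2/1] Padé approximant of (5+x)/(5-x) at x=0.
(x/5 + 1)/(1 - x/5)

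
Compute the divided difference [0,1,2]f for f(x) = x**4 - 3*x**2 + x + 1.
4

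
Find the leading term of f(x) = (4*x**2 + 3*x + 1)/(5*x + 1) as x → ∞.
4*x/5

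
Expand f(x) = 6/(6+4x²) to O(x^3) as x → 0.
1 - 2*x**2/3 + O(x**3)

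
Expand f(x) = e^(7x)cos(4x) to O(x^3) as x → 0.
1 + 7*x + 33*x**2/2 + O(x**3)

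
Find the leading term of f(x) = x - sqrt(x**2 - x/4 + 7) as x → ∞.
1/8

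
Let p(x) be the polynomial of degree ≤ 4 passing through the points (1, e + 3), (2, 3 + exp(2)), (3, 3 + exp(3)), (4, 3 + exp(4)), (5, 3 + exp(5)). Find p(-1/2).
-385*exp(4)/32 - 693*exp(2)/32 + 3 + 1155*e/128 + 315*exp(5)/128 + 1485*exp(3)/64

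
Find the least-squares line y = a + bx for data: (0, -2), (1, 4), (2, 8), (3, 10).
a = -1, b = 4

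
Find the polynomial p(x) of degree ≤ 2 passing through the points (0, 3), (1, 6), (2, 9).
3*x + 3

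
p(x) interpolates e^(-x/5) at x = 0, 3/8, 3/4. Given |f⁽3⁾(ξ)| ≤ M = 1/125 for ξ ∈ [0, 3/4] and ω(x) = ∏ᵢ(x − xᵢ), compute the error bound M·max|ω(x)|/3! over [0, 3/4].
sqrt(3)/64000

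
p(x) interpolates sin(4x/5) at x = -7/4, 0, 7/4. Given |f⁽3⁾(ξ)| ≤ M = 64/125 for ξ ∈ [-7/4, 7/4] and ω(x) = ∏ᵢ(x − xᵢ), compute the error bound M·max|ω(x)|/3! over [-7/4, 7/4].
343*sqrt(3)/3375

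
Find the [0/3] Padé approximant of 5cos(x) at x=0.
5/(x**2/2 + 1)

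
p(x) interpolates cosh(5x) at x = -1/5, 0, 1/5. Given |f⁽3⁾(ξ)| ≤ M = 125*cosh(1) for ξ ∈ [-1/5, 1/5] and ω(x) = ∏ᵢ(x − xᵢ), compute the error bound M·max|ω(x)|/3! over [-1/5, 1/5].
sqrt(3)*cosh(1)/27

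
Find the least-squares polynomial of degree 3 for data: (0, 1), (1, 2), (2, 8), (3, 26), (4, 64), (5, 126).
137/126 + (13/108)x + (-67/126)x² + (119/108)x³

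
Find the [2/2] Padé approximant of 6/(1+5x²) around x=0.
6/(5*x**2 + 1)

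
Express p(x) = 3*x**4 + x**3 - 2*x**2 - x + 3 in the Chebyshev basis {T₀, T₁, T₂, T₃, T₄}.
(25/8)T₀ + (-1/4)T₁ + (1/2)T₂ + (1/4)T₃ + (3/8)T₄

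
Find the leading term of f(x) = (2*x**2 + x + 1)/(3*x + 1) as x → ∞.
2*x/3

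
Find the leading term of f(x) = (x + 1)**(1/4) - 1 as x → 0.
x/4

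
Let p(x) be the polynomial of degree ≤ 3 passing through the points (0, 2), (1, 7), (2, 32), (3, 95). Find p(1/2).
25/8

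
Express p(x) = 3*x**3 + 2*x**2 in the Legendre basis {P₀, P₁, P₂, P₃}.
(2/3)P₀ + (9/5)P₁ + (4/3)P₂ + (6/5)P₃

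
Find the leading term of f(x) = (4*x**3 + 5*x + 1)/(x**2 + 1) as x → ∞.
4*x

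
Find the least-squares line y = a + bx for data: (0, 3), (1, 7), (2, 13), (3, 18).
a = 13/5, b = 51/10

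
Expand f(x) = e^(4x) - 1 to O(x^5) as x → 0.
4*x + 8*x**2 + 32*x**3/3 + 32*x**4/3 + O(x**5)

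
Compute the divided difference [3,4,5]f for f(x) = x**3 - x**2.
11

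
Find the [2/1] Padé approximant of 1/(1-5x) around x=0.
1/(1 - 5*x)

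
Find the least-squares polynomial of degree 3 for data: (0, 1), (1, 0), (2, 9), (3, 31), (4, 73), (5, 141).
55/63 + (-1093/378)x + (379/252)x² + (101/108)x³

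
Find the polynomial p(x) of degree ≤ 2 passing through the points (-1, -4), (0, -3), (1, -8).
-3*x**2 - 2*x - 3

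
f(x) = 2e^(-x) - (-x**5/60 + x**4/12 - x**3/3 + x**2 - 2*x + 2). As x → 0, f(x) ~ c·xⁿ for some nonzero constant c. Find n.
6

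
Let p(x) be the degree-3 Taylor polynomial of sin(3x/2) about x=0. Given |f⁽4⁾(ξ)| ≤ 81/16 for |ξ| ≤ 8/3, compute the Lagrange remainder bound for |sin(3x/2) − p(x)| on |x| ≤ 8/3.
32/3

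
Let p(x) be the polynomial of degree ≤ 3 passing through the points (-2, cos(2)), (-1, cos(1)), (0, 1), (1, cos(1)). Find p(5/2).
-189/16 - 35*cos(2)/16 + 15*cos(1)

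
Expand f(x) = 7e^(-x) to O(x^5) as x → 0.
7 - 7*x + 7*x**2/2 - 7*x**3/6 + 7*x**4/24 + O(x**5)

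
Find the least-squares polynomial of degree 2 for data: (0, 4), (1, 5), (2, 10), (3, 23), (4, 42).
30/7 + (-111/35)x + (22/7)x²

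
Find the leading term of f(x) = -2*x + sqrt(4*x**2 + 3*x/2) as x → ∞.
3/8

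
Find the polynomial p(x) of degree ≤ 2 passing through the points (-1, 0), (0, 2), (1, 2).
-x**2 + x + 2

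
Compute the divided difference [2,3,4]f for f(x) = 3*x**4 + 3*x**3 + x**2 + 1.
193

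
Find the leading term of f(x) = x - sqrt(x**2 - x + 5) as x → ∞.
1/2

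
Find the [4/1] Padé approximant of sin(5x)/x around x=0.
625*x**4/24 - 125*x**2/6 + 5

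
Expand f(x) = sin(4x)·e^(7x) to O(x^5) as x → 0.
4*x + 28*x**2 + 262*x**3/3 + 154*x**4 + O(x**5)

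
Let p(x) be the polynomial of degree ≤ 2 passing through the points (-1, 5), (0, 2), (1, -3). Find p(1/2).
-1/4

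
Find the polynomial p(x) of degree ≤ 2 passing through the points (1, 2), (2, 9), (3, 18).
x**2 + 4*x - 3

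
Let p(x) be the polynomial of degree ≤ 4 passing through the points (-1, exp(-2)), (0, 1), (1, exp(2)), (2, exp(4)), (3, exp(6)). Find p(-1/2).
((-5*exp(6) - 70*exp(2) + 140 + 28*exp(4))*exp(2) + 35)*exp(-2)/128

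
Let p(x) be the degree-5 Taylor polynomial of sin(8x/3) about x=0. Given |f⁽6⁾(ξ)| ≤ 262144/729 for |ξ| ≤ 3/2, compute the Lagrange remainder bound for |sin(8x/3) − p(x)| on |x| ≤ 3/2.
256/45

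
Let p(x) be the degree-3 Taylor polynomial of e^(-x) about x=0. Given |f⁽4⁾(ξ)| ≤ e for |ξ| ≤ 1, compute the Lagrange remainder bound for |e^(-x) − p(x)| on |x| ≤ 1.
e/24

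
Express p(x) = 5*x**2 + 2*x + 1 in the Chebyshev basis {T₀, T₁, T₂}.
(7/2)T₀ + (2)T₁ + (5/2)T₂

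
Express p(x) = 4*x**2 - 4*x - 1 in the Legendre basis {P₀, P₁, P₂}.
(1/3)P₀ + (-4)P₁ + (8/3)P₂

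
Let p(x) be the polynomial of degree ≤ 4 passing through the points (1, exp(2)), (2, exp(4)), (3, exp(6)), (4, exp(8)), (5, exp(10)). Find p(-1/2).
(-1540*exp(6) - 2772*exp(2) + 1155 + 2970*exp(4) + 315*exp(8))*exp(2)/128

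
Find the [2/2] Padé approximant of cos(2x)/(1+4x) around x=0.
(-43*x**2/21 + 2*x/21 + 1)/(x**2/3 + 86*x/21 + 1)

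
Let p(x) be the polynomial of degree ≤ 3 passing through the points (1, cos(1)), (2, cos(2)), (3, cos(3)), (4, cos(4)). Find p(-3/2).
385*cos(3)/16 - 105*cos(4)/16 + 231*cos(1)/16 - 495*cos(2)/16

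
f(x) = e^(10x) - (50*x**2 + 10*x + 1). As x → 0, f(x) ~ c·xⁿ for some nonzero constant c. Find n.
3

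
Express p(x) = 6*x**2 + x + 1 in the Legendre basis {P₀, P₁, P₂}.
(3)P₀ + P₁ + (4)P₂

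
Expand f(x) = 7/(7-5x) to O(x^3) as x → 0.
1 + 5*x/7 + 25*x**2/49 + O(x**3)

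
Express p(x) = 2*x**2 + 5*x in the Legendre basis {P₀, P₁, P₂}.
(2/3)P₀ + (5)P₁ + (4/3)P₂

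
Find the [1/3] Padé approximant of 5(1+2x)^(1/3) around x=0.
(25*x/3 + 5)/(8*x**3/81 - 2*x**2/9 + x + 1)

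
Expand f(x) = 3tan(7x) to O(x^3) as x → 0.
21*x + O(x**3)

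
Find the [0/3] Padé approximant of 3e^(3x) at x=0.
3/(-9*x**3/2 + 9*x**2/2 - 3*x + 1)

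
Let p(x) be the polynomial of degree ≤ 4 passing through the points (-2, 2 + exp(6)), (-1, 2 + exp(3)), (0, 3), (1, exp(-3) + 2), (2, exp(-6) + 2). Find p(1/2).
(-5 + 60*exp(3) + (-20*exp(3) + 346 + 3*exp(6))*exp(6))*exp(-6)/128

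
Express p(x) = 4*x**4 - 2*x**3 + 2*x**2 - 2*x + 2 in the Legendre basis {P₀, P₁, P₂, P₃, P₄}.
(52/15)P₀ + (-16/5)P₁ + (76/21)P₂ + (-4/5)P₃ + (32/35)P₄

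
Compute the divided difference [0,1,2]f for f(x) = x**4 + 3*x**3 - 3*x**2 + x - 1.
13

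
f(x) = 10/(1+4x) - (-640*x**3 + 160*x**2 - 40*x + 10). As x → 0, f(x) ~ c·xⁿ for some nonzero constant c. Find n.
4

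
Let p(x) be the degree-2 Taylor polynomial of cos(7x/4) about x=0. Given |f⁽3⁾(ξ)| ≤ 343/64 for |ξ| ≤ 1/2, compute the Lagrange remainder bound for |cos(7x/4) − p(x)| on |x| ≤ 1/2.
343/3072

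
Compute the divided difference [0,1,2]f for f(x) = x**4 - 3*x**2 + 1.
4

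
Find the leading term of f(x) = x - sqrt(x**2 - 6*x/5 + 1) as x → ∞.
3/5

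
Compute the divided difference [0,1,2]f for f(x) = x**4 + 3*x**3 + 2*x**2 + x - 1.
18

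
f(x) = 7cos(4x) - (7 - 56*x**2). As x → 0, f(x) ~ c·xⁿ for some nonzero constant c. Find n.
4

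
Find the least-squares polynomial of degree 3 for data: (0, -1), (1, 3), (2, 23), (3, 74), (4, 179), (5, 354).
-23/21 + (449/126)x + (-185/84)x² + (113/36)x³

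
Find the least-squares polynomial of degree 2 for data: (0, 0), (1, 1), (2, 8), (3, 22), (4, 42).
1/35 + (-33/14)x + (45/14)x²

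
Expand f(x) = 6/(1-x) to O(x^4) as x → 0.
6 + 6*x + 6*x**2 + 6*x**3 + O(x**4)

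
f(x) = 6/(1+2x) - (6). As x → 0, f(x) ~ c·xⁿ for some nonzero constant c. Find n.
1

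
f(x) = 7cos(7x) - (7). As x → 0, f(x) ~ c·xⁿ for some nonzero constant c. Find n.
2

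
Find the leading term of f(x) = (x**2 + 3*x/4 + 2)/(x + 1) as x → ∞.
x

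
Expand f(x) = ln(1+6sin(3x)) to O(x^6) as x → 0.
18*x - 162*x**2 + 1917*x**3 - 25758*x**4 + 1476711*x**5/4 + O(x**6)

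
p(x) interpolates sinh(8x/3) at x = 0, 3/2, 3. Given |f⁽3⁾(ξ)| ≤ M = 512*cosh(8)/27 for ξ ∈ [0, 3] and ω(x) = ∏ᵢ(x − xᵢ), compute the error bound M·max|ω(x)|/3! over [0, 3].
64*sqrt(3)*cosh(8)/27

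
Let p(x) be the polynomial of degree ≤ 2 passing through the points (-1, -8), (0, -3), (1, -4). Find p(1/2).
-11/4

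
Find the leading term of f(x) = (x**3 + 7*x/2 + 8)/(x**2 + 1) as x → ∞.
x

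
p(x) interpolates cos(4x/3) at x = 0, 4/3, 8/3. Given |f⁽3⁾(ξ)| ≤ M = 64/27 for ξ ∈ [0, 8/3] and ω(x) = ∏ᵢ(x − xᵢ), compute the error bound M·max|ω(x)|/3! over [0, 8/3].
4096*sqrt(3)/19683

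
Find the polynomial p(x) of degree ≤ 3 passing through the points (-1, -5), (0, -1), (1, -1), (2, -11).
-x**3 - 2*x**2 + 3*x - 1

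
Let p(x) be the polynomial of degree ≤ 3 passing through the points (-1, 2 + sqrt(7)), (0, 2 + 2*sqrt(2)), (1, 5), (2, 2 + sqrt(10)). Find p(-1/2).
sqrt(10)/16 + 5*sqrt(7)/16 + 17/16 + 15*sqrt(2)/8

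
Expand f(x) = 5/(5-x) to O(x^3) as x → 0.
1 + x/5 + x**2/25 + O(x**3)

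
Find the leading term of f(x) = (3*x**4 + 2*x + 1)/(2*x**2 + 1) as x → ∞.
3*x**2/2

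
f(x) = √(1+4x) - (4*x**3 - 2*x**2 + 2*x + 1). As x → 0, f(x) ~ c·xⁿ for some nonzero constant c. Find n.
4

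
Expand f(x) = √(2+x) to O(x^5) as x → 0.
sqrt(2) + sqrt(2)*x/4 - sqrt(2)*x**2/32 + sqrt(2)*x**3/128 - 5*sqrt(2)*x**4/2048 + O(x**5)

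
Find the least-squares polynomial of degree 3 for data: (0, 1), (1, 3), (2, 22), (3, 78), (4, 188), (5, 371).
19/18 + (-757/756)x + (-41/126)x² + (331/108)x³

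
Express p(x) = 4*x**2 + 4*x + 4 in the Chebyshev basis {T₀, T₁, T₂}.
(6)T₀ + (4)T₁ + (2)T₂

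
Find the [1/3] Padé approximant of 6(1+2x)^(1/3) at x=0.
(10*x + 6)/(8*x**3/81 - 2*x**2/9 + x + 1)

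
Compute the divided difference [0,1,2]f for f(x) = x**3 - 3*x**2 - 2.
0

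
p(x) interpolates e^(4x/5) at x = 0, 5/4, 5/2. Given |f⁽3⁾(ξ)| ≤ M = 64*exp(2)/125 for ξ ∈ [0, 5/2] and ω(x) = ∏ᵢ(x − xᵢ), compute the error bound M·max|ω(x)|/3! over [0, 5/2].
sqrt(3)*exp(2)/27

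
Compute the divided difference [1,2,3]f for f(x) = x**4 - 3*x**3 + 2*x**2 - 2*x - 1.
9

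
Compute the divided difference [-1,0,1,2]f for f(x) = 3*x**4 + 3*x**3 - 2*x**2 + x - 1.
9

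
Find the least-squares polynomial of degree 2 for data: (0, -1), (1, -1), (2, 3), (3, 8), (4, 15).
-44/35 + (-13/70)x + (15/14)x²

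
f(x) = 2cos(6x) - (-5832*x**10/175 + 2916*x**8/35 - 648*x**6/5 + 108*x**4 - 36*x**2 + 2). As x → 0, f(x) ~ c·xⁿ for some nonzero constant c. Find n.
12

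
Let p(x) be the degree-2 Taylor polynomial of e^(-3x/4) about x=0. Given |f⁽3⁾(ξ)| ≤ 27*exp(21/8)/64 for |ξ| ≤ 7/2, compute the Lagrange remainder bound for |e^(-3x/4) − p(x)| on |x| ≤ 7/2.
3087*exp(21/8)/1024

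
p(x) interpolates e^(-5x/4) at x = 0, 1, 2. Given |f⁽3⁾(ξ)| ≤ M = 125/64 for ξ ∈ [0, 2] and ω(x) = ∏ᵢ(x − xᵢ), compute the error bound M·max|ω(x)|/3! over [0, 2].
125*sqrt(3)/1728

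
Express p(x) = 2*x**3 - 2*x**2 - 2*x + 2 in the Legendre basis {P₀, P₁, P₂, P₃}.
(4/3)P₀ + (-4/5)P₁ + (-4/3)P₂ + (4/5)P₃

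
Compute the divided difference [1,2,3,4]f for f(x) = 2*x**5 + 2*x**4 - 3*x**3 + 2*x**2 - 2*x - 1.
147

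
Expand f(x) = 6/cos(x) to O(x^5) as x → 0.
6 + 3*x**2 + 5*x**4/4 + O(x**5)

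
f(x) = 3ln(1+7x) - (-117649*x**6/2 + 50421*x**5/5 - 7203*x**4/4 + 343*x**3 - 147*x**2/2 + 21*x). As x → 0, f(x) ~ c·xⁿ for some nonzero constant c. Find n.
7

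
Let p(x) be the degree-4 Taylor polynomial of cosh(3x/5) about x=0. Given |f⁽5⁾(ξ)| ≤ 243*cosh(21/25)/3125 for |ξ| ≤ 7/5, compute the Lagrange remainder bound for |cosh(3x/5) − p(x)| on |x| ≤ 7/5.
1361367*cosh(21/25)/390625000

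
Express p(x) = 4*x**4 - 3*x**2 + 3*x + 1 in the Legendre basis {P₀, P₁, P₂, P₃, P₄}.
(4/5)P₀ + (3)P₁ + (2/7)P₂ + (32/35)P₄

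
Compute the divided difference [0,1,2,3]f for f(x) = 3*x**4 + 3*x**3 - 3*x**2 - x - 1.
21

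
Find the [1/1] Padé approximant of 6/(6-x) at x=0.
1/(1 - x/6)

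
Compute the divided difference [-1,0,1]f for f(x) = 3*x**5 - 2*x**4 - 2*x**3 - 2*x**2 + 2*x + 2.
-4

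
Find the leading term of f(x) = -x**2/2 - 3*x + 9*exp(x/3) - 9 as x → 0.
x**3/18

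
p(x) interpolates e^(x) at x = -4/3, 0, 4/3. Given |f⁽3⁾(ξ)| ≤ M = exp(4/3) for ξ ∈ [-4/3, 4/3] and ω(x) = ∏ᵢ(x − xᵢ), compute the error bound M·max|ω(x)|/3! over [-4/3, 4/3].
64*sqrt(3)*exp(4/3)/729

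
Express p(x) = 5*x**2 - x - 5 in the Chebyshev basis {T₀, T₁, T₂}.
(-5/2)T₀ - T₁ + (5/2)T₂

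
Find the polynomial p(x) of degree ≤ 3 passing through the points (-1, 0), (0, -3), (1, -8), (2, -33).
-3*x**3 - x**2 - x - 3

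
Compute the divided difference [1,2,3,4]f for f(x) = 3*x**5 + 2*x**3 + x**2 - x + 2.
197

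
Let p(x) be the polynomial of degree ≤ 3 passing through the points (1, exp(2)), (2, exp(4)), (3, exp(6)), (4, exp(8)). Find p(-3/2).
(-105*exp(6) - 495*exp(2) + 231 + 385*exp(4))*exp(2)/16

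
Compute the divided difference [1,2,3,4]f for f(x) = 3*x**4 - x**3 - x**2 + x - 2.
29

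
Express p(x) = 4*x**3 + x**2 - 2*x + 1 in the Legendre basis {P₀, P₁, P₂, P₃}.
(4/3)P₀ + (2/5)P₁ + (2/3)P₂ + (8/5)P₃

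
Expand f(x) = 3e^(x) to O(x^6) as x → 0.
3 + 3*x + 3*x**2/2 + x**3/2 + x**4/8 + x**5/40 + O(x**6)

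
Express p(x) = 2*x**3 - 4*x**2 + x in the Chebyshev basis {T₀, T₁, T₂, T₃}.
(-2)T₀ + (5/2)T₁ + (-2)T₂ + (1/2)T₃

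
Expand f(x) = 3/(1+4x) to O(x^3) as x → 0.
3 - 12*x + 48*x**2 + O(x**3)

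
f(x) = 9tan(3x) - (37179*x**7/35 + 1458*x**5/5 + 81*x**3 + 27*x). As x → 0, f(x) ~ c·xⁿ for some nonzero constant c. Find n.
9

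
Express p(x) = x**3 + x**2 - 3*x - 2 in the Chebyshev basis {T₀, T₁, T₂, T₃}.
(-3/2)T₀ + (-9/4)T₁ + (1/2)T₂ + (1/4)T₃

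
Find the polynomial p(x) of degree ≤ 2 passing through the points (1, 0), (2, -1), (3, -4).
-x**2 + 2*x - 1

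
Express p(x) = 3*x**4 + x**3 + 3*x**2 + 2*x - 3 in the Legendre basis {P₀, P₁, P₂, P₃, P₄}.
(-7/5)P₀ + (13/5)P₁ + (26/7)P₂ + (2/5)P₃ + (24/35)P₄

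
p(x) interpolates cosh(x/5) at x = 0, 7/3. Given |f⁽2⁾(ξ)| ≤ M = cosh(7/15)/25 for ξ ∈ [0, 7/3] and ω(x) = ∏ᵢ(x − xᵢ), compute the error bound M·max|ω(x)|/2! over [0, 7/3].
49*cosh(7/15)/1800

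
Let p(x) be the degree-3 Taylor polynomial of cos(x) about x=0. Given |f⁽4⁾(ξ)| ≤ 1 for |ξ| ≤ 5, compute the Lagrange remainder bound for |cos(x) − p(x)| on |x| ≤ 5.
625/24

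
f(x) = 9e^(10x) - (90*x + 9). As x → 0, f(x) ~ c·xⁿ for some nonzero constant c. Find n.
2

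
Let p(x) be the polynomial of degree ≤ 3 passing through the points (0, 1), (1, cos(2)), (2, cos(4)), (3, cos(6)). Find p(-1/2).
21*cos(4)/16 - 5*cos(6)/16 - 35*cos(2)/16 + 35/16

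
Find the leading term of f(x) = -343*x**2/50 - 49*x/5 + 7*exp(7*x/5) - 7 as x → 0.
2401*x**3/750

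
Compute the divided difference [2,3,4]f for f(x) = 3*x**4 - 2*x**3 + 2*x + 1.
147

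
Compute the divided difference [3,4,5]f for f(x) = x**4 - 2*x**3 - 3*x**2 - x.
70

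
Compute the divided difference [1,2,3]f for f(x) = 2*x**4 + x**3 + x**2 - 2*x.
57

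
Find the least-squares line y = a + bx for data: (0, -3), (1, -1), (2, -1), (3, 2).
a = -3, b = 3/2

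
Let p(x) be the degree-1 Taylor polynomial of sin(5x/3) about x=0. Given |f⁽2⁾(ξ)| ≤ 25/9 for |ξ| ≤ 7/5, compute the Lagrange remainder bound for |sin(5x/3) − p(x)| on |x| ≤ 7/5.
49/18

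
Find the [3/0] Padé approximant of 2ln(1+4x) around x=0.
8*x*(16*x**2 - 6*x + 3)/3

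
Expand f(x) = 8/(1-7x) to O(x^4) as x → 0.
8 + 56*x + 392*x**2 + 2744*x**3 + O(x**4)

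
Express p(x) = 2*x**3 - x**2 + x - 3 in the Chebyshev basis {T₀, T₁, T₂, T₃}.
(-7/2)T₀ + (5/2)T₁ + (-1/2)T₂ + (1/2)T₃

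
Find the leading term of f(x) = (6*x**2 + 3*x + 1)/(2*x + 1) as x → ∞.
3*x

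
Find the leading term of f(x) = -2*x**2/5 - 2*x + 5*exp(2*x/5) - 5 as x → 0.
4*x**3/75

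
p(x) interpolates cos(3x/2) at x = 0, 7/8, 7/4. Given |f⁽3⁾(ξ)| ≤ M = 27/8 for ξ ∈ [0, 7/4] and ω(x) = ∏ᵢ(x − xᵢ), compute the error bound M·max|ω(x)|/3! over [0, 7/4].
343*sqrt(3)/4096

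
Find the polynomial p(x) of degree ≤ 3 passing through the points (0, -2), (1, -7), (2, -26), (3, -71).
-2*x**3 - x**2 - 2*x - 2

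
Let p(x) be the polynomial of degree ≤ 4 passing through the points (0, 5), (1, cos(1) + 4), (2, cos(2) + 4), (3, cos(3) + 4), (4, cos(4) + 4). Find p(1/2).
7*cos(3)/32 - 5*cos(4)/128 - 35*cos(2)/64 + 35*cos(1)/32 + 547/128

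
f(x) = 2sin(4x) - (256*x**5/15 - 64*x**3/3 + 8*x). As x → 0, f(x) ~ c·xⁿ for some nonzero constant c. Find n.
7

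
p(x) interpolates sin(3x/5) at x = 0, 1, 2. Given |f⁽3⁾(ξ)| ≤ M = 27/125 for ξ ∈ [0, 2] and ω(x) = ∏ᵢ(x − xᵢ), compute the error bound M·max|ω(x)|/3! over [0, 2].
sqrt(3)/125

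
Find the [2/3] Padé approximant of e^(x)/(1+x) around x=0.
(13*x**2/140 + 18*x/35 + 1)/(8*x**3/105 - 57*x**2/140 + 18*x/35 + 1)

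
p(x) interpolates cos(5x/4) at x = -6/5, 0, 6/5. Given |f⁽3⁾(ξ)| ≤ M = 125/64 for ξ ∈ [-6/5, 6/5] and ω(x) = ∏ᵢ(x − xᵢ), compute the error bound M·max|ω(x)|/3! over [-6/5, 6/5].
sqrt(3)/8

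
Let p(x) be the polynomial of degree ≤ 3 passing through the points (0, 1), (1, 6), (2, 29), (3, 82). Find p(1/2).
2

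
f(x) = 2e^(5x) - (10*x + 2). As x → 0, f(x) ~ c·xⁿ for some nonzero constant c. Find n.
2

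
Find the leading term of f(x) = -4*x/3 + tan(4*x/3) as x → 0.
64*x**3/81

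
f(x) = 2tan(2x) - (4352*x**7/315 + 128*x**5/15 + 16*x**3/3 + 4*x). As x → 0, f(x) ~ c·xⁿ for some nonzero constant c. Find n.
9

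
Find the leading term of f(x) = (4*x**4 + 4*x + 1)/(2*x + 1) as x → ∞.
2*x**3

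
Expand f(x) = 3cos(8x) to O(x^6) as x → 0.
3 - 96*x**2 + 512*x**4 + O(x**6)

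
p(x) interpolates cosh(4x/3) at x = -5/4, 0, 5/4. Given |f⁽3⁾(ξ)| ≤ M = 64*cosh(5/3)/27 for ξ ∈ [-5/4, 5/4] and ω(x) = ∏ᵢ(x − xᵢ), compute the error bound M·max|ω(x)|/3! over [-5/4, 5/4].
125*sqrt(3)*cosh(5/3)/729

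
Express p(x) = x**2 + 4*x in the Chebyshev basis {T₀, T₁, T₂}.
(1/2)T₀ + (4)T₁ + (1/2)T₂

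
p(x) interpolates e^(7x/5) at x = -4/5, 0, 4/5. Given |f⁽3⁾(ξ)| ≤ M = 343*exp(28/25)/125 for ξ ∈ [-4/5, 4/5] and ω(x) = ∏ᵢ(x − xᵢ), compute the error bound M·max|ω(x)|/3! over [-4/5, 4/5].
21952*sqrt(3)*exp(28/25)/421875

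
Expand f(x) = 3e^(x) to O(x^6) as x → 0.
3 + 3*x + 3*x**2/2 + x**3/2 + x**4/8 + x**5/40 + O(x**6)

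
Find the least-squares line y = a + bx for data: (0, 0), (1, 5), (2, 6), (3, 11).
a = 2/5, b = 17/5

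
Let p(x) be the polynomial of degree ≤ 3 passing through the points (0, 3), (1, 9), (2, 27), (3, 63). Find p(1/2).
39/8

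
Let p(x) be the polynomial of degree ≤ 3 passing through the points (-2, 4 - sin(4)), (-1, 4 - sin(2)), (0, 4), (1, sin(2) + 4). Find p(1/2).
-sin(4)/16 + 5*sin(2)/8 + 4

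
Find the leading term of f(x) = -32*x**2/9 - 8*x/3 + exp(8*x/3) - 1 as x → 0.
256*x**3/81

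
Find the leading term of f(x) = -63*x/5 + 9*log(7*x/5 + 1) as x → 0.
-441*x**2/50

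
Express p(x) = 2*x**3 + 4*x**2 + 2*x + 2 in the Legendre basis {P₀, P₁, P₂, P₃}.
(10/3)P₀ + (16/5)P₁ + (8/3)P₂ + (4/5)P₃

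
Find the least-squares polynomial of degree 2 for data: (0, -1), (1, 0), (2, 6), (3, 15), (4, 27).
-43/35 + (-3/70)x + (25/14)x²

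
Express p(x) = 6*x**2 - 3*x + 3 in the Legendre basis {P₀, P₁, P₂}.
(5)P₀ + (-3)P₁ + (4)P₂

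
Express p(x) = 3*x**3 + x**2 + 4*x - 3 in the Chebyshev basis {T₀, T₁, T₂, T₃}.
(-5/2)T₀ + (25/4)T₁ + (1/2)T₂ + (3/4)T₃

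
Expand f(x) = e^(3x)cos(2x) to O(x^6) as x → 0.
1 + 3*x + 5*x**2/2 - 3*x**3/2 - 119*x**4/24 - 199*x**5/40 + O(x**6)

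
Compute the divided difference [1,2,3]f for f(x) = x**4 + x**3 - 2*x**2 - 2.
29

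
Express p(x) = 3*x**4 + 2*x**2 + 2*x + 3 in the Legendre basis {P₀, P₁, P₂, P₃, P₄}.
(64/15)P₀ + (2)P₁ + (64/21)P₂ + (24/35)P₄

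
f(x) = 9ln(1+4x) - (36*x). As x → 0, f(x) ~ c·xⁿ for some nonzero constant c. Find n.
2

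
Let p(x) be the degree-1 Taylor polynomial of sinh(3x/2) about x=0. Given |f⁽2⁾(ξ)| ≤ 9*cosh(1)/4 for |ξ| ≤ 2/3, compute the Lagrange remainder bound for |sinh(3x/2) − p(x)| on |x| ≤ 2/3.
cosh(1)/2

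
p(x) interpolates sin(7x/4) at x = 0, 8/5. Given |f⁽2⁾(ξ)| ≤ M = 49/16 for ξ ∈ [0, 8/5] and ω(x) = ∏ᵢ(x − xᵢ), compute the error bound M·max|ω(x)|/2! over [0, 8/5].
49/50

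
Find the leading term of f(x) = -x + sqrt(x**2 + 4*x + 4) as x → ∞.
2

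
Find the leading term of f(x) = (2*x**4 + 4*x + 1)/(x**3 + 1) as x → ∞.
2*x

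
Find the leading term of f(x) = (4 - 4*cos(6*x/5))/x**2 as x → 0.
72/25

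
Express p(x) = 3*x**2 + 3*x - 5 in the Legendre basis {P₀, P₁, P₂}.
(-4)P₀ + (3)P₁ + (2)P₂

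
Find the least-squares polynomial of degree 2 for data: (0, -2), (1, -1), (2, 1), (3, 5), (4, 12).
-9/5 + (-3/5)x + x²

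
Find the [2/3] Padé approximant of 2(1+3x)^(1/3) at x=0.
(7*x**2 + 8*x + 2)/(-x**3/6 + 3*x**2/2 + 3*x + 1)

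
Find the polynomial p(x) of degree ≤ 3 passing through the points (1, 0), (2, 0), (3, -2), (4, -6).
-x**2 + 3*x - 2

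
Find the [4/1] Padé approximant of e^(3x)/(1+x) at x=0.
(189*x**4/440 + 9*x**3/11 + 171*x**2/110 + 84*x/55 + 1)/(1 - 26*x/55)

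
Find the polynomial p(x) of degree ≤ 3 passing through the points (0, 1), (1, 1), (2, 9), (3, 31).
x**3 + x**2 - 2*x + 1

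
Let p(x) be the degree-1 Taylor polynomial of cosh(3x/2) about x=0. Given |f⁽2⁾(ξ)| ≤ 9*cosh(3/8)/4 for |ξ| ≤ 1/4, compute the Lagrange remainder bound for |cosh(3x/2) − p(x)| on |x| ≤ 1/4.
9*cosh(3/8)/128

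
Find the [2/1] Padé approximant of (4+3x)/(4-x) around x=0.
(3*x/4 + 1)/(1 - x/4)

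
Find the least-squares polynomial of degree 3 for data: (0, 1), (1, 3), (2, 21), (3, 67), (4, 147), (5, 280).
52/63 + (-257/189)x + (73/36)x² + (203/108)x³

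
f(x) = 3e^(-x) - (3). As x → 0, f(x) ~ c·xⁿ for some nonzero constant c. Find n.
1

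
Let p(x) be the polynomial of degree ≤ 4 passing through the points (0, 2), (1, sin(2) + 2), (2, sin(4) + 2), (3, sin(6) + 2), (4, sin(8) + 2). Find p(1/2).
7*sin(6)/32 - 5*sin(8)/128 - 35*sin(4)/64 + 35*sin(2)/32 + 2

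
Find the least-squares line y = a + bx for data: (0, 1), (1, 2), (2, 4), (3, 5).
a = 9/10, b = 7/5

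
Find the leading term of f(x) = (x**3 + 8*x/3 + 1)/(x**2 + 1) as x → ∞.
x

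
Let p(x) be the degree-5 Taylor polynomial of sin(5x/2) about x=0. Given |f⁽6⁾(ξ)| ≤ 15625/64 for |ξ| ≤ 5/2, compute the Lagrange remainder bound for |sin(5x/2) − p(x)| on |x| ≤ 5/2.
48828125/589824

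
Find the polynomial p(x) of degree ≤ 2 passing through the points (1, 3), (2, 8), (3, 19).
3*x**2 - 4*x + 4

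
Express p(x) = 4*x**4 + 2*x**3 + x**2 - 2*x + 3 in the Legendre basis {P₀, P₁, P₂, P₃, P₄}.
(62/15)P₀ + (-4/5)P₁ + (62/21)P₂ + (4/5)P₃ + (32/35)P₄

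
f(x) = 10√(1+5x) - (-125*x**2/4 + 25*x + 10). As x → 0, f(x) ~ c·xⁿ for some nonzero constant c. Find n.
3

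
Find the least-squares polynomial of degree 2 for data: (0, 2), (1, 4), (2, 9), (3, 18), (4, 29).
68/35 + (18/35)x + (11/7)x²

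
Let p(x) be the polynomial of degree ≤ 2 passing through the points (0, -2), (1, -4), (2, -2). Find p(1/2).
-7/2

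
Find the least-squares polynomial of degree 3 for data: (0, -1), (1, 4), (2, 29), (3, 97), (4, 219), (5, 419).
-59/63 + (-19/54)x + (481/252)x² + (323/108)x³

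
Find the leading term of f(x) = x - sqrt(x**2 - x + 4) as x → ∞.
1/2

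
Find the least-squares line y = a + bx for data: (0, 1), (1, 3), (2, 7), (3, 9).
a = 4/5, b = 14/5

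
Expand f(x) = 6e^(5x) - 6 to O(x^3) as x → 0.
30*x + 75*x**2 + O(x**3)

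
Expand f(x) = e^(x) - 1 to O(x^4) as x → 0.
x + x**2/2 + x**3/6 + O(x**4)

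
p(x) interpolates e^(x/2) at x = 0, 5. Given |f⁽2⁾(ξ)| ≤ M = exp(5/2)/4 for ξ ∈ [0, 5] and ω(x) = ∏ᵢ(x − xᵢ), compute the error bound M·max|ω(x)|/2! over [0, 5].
25*exp(5/2)/32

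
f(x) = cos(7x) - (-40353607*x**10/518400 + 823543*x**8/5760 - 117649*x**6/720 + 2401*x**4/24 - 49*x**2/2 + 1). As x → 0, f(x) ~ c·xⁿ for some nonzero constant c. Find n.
12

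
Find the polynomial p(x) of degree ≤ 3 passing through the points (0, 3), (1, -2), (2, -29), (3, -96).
-3*x**3 - 2*x**2 + 3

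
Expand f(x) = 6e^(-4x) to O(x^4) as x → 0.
6 - 24*x + 48*x**2 - 64*x**3 + O(x**4)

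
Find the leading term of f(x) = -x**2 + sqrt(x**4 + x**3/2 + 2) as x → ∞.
x/4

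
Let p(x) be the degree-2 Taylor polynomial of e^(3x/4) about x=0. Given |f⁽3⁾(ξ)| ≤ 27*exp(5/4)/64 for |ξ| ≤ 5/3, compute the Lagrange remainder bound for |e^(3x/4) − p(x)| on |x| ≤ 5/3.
125*exp(5/4)/384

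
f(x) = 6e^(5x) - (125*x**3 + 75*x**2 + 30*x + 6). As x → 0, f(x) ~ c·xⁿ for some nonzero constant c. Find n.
4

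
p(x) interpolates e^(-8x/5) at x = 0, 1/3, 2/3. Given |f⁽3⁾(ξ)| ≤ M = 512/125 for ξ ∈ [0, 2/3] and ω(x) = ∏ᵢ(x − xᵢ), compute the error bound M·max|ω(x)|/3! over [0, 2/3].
512*sqrt(3)/91125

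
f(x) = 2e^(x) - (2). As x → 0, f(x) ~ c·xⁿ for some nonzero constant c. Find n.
1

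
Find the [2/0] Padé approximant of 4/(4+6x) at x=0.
9*x**2/4 - 3*x/2 + 1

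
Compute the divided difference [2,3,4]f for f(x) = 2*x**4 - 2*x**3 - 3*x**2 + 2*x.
89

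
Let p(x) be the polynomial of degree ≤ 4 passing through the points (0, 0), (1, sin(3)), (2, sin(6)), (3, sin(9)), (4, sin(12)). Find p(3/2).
45*sin(6)/64 - 5*sin(9)/32 + 3*sin(12)/128 + 15*sin(3)/32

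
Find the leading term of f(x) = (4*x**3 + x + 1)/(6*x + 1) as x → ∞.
2*x**2/3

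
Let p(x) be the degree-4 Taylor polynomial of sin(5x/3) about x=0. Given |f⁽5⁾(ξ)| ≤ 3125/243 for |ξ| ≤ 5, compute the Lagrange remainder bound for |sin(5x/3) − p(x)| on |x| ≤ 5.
1953125/5832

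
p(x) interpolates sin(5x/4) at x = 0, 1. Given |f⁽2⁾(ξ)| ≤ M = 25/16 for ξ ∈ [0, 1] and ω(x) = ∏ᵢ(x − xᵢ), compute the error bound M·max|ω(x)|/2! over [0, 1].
25/128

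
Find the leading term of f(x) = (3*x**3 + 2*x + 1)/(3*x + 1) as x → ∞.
x**2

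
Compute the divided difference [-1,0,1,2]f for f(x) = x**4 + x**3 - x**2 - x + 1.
3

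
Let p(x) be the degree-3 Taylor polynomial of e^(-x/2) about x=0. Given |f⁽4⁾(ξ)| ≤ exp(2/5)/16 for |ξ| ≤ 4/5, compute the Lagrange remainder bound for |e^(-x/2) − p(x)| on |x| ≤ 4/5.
2*exp(2/5)/1875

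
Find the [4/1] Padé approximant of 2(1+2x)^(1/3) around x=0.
(32*x**4/243 - 128*x**3/405 + 16*x**2/15 + 64*x/15 + 2)/(22*x/15 + 1)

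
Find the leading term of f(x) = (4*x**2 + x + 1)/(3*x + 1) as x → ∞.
4*x/3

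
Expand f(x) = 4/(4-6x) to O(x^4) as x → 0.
1 + 3*x/2 + 9*x**2/4 + 27*x**3/8 + O(x**4)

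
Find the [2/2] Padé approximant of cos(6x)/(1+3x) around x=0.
(-12*x**2 - x + 1)/(3*x**2 + 2*x + 1)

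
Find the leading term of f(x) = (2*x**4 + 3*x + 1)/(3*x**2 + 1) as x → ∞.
2*x**2/3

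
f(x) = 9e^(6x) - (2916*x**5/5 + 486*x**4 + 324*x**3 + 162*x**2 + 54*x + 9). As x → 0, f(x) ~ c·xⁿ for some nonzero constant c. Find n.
6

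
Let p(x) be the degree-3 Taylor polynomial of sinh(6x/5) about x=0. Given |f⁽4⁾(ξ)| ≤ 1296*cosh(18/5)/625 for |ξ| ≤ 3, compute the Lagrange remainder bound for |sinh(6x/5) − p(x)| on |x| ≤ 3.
4374*cosh(18/5)/625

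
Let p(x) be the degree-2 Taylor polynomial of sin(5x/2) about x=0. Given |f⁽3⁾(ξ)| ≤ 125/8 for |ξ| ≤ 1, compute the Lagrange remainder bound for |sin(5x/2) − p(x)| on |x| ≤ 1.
125/48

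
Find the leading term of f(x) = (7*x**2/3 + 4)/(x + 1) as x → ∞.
7*x/3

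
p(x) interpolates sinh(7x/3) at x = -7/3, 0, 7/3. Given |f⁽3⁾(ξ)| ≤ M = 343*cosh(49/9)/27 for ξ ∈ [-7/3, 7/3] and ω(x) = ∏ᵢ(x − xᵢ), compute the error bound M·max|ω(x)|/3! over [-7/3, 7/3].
117649*sqrt(3)*cosh(49/9)/19683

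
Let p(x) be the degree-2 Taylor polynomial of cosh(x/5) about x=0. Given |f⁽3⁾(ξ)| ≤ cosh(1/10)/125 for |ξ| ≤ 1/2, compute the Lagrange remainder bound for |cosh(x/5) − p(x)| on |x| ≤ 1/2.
cosh(1/10)/6000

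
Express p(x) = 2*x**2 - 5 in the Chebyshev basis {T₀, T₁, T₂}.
(-4)T₀ + T₂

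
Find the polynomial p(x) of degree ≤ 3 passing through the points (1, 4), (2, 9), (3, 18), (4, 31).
2*x**2 - x + 3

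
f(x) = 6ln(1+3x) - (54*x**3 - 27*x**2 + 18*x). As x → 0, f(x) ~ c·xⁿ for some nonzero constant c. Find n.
4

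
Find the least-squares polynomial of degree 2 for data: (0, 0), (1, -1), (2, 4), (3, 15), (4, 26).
-18/35 + (-62/35)x + (15/7)x²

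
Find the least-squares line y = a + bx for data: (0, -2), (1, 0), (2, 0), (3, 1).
a = -8/5, b = 9/10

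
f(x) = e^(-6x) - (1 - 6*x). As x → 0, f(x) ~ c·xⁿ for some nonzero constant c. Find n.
2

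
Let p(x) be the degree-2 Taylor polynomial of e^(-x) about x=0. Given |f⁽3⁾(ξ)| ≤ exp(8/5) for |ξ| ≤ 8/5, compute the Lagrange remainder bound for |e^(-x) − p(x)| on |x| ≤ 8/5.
256*exp(8/5)/375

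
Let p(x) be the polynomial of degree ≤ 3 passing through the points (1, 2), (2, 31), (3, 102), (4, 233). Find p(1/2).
-19/8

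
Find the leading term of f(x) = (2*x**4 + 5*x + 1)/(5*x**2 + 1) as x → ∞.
2*x**2/5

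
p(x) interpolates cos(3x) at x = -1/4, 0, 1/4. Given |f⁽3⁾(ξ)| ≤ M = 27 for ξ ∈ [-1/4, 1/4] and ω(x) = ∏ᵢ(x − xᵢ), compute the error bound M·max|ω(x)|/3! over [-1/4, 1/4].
sqrt(3)/64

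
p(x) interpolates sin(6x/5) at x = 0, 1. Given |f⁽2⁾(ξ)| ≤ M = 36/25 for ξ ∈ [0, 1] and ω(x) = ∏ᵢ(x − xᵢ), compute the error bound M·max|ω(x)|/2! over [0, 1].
9/50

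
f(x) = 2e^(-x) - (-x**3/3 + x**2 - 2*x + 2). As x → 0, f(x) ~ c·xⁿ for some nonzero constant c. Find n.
4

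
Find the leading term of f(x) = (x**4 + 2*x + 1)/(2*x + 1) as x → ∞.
x**3/2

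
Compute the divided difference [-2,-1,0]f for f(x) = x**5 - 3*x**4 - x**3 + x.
-33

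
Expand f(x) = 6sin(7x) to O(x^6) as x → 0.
42*x - 343*x**3 + 16807*x**5/20 + O(x**6)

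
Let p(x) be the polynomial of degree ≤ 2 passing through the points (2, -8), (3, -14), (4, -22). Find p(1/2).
-11/4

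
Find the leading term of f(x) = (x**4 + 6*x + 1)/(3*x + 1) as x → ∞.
x**3/3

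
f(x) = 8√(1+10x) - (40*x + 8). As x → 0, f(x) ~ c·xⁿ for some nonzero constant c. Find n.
2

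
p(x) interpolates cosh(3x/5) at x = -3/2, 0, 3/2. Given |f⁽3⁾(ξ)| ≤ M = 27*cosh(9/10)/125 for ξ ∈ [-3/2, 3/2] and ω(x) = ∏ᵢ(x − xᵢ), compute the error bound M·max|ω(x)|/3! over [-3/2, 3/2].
27*sqrt(3)*cosh(9/10)/1000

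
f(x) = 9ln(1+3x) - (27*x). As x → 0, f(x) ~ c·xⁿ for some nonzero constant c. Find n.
2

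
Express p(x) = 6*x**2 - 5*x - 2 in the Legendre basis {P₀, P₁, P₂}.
(-5)P₁ + (4)P₂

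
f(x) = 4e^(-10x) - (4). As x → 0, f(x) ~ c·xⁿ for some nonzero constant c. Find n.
1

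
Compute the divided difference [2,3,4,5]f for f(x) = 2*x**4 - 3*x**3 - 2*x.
25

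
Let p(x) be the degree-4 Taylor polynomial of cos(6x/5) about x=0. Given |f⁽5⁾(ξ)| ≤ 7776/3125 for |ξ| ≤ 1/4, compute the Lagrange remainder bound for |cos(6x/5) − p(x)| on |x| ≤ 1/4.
81/4000000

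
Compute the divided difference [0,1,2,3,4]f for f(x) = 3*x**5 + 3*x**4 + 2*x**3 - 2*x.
33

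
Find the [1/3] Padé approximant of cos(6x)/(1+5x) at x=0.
(1 - 3*x)/(36*x**3 + 3*x**2 + 2*x + 1)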